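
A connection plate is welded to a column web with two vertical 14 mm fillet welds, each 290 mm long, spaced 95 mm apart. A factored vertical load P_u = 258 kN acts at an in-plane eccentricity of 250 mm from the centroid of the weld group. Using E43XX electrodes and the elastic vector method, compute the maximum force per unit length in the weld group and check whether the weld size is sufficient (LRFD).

f_max ≈ 2010 N/mm; NOT adequate

E43XX → F_EXX = 430 MPa.
Total weld length L_w = 580 mm. Treat welds as unit-width lines.
Polar moment about centroid: J = 2[d³/12 + d(b/2)²] = 2[290³/12 + 290×47.5²] = 5373000 mm³.
Direct shear f_v = P/L_w = 258×10³ / 580 = 444.8 N/mm (vertical).
Torsion M = P·e = 258×10³ × 250 = 64500000 N·mm.
Critical point at (x, y) = (47.5, 145) from centroid. f_tx = M·y/J = 1740 N/mm; f_ty = M·x/J = 570.2 N/mm.
Resultant f_max = √[f_tx² + (f_v + f_ty)²] = √[1740² + (444.8 + 570.2)²] = 2015 N/mm.
Capacity per unit length: φr_n = 0.75 × 0.6 × 430 × (0.707 × 14) = 1915 N/mm.
2015 > 1915 → NOT adequate.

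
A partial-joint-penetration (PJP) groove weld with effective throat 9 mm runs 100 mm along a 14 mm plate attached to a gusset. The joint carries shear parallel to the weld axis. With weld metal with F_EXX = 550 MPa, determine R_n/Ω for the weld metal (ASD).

Effective throat (given) t_e = 9 mm.
A_we = 9 × 100 = 900 mm².
F_nw = 0.6 F_EXX = 330 MPa.
R_n/Ω = (330 × 900) / 2.0 × 10⁻³ = 148.5 kN.

R_n/Ω ≈ 148 kN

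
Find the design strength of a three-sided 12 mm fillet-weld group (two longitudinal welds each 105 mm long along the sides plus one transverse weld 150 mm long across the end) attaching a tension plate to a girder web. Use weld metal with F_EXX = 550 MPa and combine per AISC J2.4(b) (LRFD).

t_e = 0.707 × 12 = 8.484 mm.
R_nwl = 0.6 × 550 × 8.484 × 210 × 10⁻³ = 587.9 kN (longitudinal, 2 welds).
R_nwt = 0.6 × 550 × 8.484 × 150 × 10⁻³ = 420 kN (transverse, base value).
(i) R_nwl + R_nwt = 1008 kN; (ii) 0.85 R_nwl + 1.5 R_nwt = 1130 kN.
R_n = max = 1130 kN [governs: (ii)]; φR_n = 847.3 kN.

φR_n ≈ 847 kN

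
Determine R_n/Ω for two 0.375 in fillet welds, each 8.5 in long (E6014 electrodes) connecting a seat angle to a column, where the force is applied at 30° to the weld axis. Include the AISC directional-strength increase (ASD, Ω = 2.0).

R_n/Ω ≈ 95.5 kip

E60XX → F_EXX = 60 ksi.
t_e = 0.707 × 0.375 = 0.2651 in; A_we = 0.2651 × 17 = 4.507 in².
Directional factor: 1.0 + 0.5 sin^1.5(30°) = 1.177.
F_nw = 0.6 × 60 × 1.177 = 42.36 ksi.
R_n/Ω = (42.36 × 4.507) / 2.0 = 95.47 kip.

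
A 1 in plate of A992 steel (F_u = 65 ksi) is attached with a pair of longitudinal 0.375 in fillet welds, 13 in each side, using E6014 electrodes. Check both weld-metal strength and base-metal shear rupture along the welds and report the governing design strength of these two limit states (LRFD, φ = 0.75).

E60XX → F_EXX = 60 ksi.
t_e = 0.707 × 0.375 = 0.2651 in; L = 26 in.
Weld metal: φR_n = 0.75 × 0.6 × 60 × 0.2651 × 26 = 186.1 kips.
Base metal (shear rupture): φR_n = 0.75 × 0.6 × 65 × 1 × 26 = 760.5 kips.
Governing: weld metal.

φR_n ≈ 186 kips (weld metal governs)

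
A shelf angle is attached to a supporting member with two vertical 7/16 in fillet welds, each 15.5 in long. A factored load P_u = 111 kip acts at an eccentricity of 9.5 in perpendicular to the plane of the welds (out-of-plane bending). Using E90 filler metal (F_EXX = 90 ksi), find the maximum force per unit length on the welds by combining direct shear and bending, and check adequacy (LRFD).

L_w = 2 × 15.5 = 31 in; section modulus (unit throat) S = 2 × L²/6 = 80.08 in².
Direct shear f_v = P/L_w = 111/31 = 3.581 kip/in.
Moment M = P × e = 111 × 9.5 = 1054.5 kip·in; bending f_b = M/S = 13.17 kip/in.
f_max = √(f_v² + f_b²) = √(3.581² + 13.17²) = 13.65 kip/in.
φr_n = 0.75 × 0.6 × 90 × (0.707 × 0.4375) = 12.53 kip/in → NOT adequate.

f_max ≈ 13.6 kip/in; NOT adequate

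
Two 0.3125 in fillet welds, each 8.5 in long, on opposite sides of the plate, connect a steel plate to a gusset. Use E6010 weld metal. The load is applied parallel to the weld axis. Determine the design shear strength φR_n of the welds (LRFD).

φR_n ≈ 101 kip

E60XX → F_EXX = 60 ksi.
Effective throat t_e = 0.707 × 0.3125 = 0.2209 in.
Total length L = 17 in; A_we = 0.2209 × 17 = 3.756 in².
F_nw = 0.6 F_EXX = 0.6 × 60 = 36 ksi.
φR_n = 0.75 × 36 × 3.756 = 101.4 kip.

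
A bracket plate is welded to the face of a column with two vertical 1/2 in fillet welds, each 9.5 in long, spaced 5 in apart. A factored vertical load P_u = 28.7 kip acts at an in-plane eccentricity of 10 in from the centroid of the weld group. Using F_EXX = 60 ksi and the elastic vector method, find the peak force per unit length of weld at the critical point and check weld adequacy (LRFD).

f_max ≈ 6.73 kip/in; adequate

Total weld length L_w = 19 in. Treat welds as unit-width lines.
Polar moment about centroid: J = 2[d³/12 + d(b/2)²] = 2[9.5³/12 + 9.5×2.5²] = 261.6 in³.
Direct shear f_v = P/L_w = 28.7 / 19 = 1.511 kip/in (vertical).
Torsion M = P·e = 28.7 × 10 = 287 kip·in.
Critical point at (x, y) = (2.5, 4.75) from centroid. f_tx = M·y/J = 5.21 kip/in; f_ty = M·x/J = 2.742 kip/in.
Resultant f_max = √[f_tx² + (f_v + f_ty)²] = √[5.21² + (1.511 + 2.742)²] = 6.726 kip/in.
Capacity per unit length: φr_n = 0.75 × 0.6 × 60 × (0.707 × 0.5) = 9.544 kip/in.
6.726 ≤ 9.544 → adequate.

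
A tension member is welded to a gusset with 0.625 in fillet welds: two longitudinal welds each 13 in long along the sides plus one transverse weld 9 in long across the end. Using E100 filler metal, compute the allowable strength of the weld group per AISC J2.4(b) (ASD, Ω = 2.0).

E100XX → F_EXX = 100 ksi.
t_e = 0.707 × 0.625 = 0.4419 in.
R_nwl = 0.6 × 100 × 0.4419 × 26 = 689.3 kips (longitudinal, 2 welds).
R_nwt = 0.6 × 100 × 0.4419 × 9 = 238.6 kips (transverse, base value).
(i) R_nwl + R_nwt = 927.9 kips; (ii) 0.85 R_nwl + 1.5 R_nwt = 943.8 kips.
R_n = max = 943.8 kips [governs: (ii)]; R_n/Ω = 471.9 kips.

R_n/Ω ≈ 472 kips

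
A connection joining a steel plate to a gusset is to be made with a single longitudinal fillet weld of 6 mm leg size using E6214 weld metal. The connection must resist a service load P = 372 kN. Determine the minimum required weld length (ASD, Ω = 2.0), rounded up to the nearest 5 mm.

L = 475 mm

E62XX → F_EXX = 620 MPa.
Throat t_e = 0.707 × 6 = 4.242 mm.
r_n/Ω = (0.6 × 620 × 4.242) / 2.0 = 789 N/mm = 0.789 kN/mm.
L_req = P / (r_n/Ω) = 372 / 0.789 = 471.5 mm total.
Round up → use L = 475 mm.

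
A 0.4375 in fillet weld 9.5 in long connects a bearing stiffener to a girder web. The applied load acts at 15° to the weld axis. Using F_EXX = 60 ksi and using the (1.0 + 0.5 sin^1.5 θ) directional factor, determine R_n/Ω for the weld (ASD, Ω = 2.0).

R_n/Ω ≈ 56.4 kip

t_e = 0.707 × 0.4375 = 0.3093 in; A_we = 0.3093 × 9.5 = 2.938 in².
Directional factor: 1.0 + 0.5 sin^1.5(15°) = 1.066.
F_nw = 0.6 × 60 × 1.066 = 38.37 ksi.
R_n/Ω = (38.37 × 2.938) / 2.0 = 56.37 kip.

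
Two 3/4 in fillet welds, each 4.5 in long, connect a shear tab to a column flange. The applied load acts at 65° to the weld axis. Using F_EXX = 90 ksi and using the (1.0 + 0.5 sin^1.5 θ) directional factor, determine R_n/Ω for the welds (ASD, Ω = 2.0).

R_n/Ω ≈ 184 kips

t_e = 0.707 × 0.75 = 0.5302 in; A_we = 0.5302 × 9 = 4.772 in².
Directional factor: 1.0 + 0.5 sin^1.5(65°) = 1.431.
F_nw = 0.6 × 90 × 1.431 = 77.3 ksi.
R_n/Ω = (77.3 × 4.772) / 2.0 = 184.4 kips.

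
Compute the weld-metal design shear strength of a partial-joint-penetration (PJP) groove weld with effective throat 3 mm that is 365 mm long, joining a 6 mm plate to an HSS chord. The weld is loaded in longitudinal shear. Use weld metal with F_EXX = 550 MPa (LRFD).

φR_n ≈ 271 kN

Effective throat (given) t_e = 3 mm.
A_we = 3 × 365 = 1095 mm².
F_nw = 0.6 F_EXX = 330 MPa.
φR_n = 0.75 × 330 × 1095 × 10⁻³ = 271 kN.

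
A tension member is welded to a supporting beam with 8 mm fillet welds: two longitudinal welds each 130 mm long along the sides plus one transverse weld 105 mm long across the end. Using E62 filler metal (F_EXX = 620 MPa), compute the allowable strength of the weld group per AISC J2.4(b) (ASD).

t_e = 0.707 × 8 = 5.656 mm.
R_nwl = 0.6 × 620 × 5.656 × 260 × 10⁻³ = 547 kN (longitudinal, 2 welds).
R_nwt = 0.6 × 620 × 5.656 × 105 × 10⁻³ = 220.9 kN (transverse, base value).
(i) R_nwl + R_nwt = 768 kN; (ii) 0.85 R_nwl + 1.5 R_nwt = 796.4 kN.
R_n = max = 796.4 kN [governs: (ii)]; R_n/Ω = 398.2 kN.

R_n/Ω ≈ 398 kN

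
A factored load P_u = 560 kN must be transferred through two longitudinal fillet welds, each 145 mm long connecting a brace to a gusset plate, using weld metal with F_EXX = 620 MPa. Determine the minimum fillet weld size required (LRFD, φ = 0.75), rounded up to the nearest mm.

w = 10 mm

Total weld length L = 290 mm.
Required throat t_e = P_u / (φ × 0.6 F_EXX × L) = 560 / (0.75 × 0.6 × 620 × 290 × 10⁻³) = 6.921 mm.
Required leg w = t_e / 0.707 = 9.79 mm → use 10 mm.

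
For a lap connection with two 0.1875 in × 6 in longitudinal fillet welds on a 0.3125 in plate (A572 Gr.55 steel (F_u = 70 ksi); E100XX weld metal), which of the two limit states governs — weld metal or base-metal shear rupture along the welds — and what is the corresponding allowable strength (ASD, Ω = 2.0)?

E100XX → F_EXX = 100 ksi.
t_e = 0.707 × 0.1875 = 0.1326 in; L = 12 in.
Weld metal: R_n/Ω = (1/2.0) × 0.6 × 100 × 0.1326 × 12 = 47.72 kip.
Base metal (shear rupture): R_n/Ω = (1/2.0) × 0.6 × 70 × 0.3125 × 12 = 78.75 kip.
Governing: weld metal.

R_n/Ω ≈ 47.7 kip (weld metal governs)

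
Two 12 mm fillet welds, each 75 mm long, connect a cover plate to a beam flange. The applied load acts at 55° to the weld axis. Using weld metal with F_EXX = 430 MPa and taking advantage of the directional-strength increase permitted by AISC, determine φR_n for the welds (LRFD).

φR_n ≈ 338 kN

t_e = 0.707 × 12 = 8.484 mm; A_we = 8.484 × 150 = 1273 mm².
Directional factor: 1.0 + 0.5 sin^1.5(55°) = 1.371.
F_nw = 0.6 × 430 × 1.371 = 353.6 MPa.
φR_n = 0.75 × 353.6 × 1273 × 10⁻³ = 337.5 kN.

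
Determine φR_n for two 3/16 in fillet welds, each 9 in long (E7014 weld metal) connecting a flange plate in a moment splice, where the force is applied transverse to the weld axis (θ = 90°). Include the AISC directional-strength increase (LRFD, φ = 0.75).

φR_n ≈ 113 kip

E70XX → F_EXX = 70 ksi.
t_e = 0.707 × 0.1875 = 0.1326 in; A_we = 0.1326 × 18 = 2.386 in².
Directional factor: 1.0 + 0.5 sin^1.5(90°) = 1.5.
F_nw = 0.6 × 70 × 1.5 = 63 ksi.
φR_n = 0.75 × 63 × 2.386 = 112.7 kip.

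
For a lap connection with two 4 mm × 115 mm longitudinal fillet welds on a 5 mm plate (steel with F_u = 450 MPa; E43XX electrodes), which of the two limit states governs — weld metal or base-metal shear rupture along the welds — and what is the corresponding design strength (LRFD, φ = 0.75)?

E43XX → F_EXX = 430 MPa.
t_e = 0.707 × 4 = 2.828 mm; L = 230 mm.
Weld metal: φR_n = 0.75 × 0.6 × 430 × 2.828 × 230 × 10⁻³ = 125.9 kN.
Base metal (shear rupture): φR_n = 0.75 × 0.6 × 450 × 5 × 230 × 10⁻³ = 232.9 kN.
Governing: weld metal.

φR_n ≈ 126 kN (weld metal governs)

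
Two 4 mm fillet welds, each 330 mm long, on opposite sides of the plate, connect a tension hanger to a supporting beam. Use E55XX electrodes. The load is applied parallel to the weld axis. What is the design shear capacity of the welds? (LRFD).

φR_n ≈ 462 kN

E55XX → F_EXX = 550 MPa.
Effective throat t_e = 0.707 × 4 = 2.828 mm.
Total length L = 660 mm; A_we = 2.828 × 660 = 1866 mm².
F_nw = 0.6 F_EXX = 0.6 × 550 = 330 MPa.
φR_n = 0.75 × 330 × 1866 × 10⁻³ = 462 kN.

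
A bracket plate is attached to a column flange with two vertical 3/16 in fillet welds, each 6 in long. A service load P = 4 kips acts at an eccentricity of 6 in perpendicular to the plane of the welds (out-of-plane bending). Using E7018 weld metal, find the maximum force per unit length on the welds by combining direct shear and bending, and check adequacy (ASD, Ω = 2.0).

E70XX → F_EXX = 70 ksi.
L_w = 2 × 6 = 12 in; section modulus (unit throat) S = 2 × L²/6 = 12 in².
Direct shear f_v = P/L_w = 4/12 = 0.3333 kip/in.
Moment M = P × e = 4 × 6 = 24 kip·in; bending f_b = M/S = 2 kip/in.
f_max = √(f_v² + f_b²) = √(0.3333² + 2²) = 2.028 kip/in.
r_n/Ω = (1/2.0) × 0.6 × 70 × (0.707 × 0.1875) = 2.784 kip/in → adequate.

f_max ≈ 2.03 kip/in; adequate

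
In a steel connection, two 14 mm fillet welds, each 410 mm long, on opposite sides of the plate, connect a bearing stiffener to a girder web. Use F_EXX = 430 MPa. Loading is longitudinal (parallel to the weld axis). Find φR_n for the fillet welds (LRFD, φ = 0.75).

Effective throat t_e = 0.707 × 14 = 9.898 mm.
Total length L = 820 mm; A_we = 9.898 × 820 = 8116 mm².
F_nw = 0.6 F_EXX = 0.6 × 430 = 258 MPa.
φR_n = 0.75 × 258 × 8116 × 10⁻³ = 1571 kN.

φR_n ≈ 1570 kN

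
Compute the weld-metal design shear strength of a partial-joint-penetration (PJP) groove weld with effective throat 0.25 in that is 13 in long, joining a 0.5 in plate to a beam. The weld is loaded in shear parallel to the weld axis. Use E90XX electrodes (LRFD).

E90XX → F_EXX = 90 ksi.
Effective throat (given) t_e = 0.25 in.
A_we = 0.25 × 13 = 3.25 in².
F_nw = 0.6 F_EXX = 54 ksi.
φR_n = 0.75 × 54 × 3.25 = 131.6 kip.

φR_n ≈ 132 kip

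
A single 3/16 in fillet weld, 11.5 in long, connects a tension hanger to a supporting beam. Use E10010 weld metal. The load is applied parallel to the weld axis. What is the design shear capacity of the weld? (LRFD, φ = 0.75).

E100XX → F_EXX = 100 ksi.
Effective throat t_e = 0.707 × 0.1875 = 0.1326 in.
Total length L = 11.5 in; A_we = 0.1326 × 11.5 = 1.524 in².
F_nw = 0.6 F_EXX = 0.6 × 100 = 60 ksi.
φR_n = 0.75 × 60 × 1.524 = 68.6 kips.

φR_n ≈ 68.6 kips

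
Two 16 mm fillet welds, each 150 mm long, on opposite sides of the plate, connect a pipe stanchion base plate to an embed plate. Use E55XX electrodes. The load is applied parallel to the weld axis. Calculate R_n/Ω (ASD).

E55XX → F_EXX = 550 MPa.
Effective throat t_e = 0.707 × 16 = 11.31 mm.
Total length L = 300 mm; A_we = 11.31 × 300 = 3394 mm².
F_nw = 0.6 F_EXX = 0.6 × 550 = 330 MPa.
R_n = 330 × 3394 × 10⁻³ = 1120 kN; R_n/Ω = 1120/2.0 = 559.9 kN.

R_n/Ω ≈ 560 kN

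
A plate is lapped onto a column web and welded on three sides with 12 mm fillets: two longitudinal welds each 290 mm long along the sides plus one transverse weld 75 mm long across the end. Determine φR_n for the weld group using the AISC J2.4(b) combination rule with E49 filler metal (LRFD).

φR_n ≈ 1230 kN

E49XX → F_EXX = 490 MPa.
t_e = 0.707 × 12 = 8.484 mm.
R_nwl = 0.6 × 490 × 8.484 × 580 × 10⁻³ = 1447 kN (longitudinal, 2 welds).
R_nwt = 0.6 × 490 × 8.484 × 75 × 10⁻³ = 187.1 kN (transverse, base value).
(i) R_nwl + R_nwt = 1634 kN; (ii) 0.85 R_nwl + 1.5 R_nwt = 1510 kN.
R_n = max = 1634 kN [governs: (i)]; φR_n = 1225 kN.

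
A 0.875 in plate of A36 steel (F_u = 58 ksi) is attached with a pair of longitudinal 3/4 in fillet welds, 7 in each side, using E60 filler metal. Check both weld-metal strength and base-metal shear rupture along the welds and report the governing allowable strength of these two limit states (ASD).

E60XX → F_EXX = 60 ksi.
t_e = 0.707 × 0.75 = 0.5302 in; L = 14 in.
Weld metal: R_n/Ω = (1/2.0) × 0.6 × 60 × 0.5302 × 14 = 133.6 kip.
Base metal (shear rupture): R_n/Ω = (1/2.0) × 0.6 × 58 × 0.875 × 14 = 213.1 kip.
Governing: weld metal.

R_n/Ω ≈ 134 kip (weld metal governs)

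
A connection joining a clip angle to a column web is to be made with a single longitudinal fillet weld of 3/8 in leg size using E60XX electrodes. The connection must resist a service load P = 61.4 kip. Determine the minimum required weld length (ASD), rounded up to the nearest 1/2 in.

E60XX → F_EXX = 60 ksi.
Throat t_e = 0.707 × 0.375 = 0.2651 in.
r_n/Ω = (0.6 × 60 × 0.2651) / 2.0 = 4.772 kip/in.
L_req = P / (r_n/Ω) = 61.4 / 4.772 = 12.87 in total.
Round up → use L = 13 in.

L = 13 in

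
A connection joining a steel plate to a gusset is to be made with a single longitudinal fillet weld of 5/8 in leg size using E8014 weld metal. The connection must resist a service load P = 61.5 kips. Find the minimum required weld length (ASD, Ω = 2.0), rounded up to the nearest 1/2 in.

E80XX → F_EXX = 80 ksi.
Throat t_e = 0.707 × 0.625 = 0.4419 in.
r_n/Ω = (0.6 × 80 × 0.4419) / 2.0 = 10.6 kip/in.
L_req = P / (r_n/Ω) = 61.5 / 10.6 = 5.799 in total.
Round up → use L = 6 in.

L = 6 in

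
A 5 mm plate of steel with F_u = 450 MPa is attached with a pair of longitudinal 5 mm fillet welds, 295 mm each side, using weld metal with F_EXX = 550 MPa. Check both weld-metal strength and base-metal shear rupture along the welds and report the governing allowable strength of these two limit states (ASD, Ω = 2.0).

t_e = 0.707 × 5 = 3.535 mm; L = 590 mm.
Weld metal: R_n/Ω = (1/2.0) × 0.6 × 550 × 3.535 × 590 × 10⁻³ = 344.1 kN.
Base metal (shear rupture): R_n/Ω = (1/2.0) × 0.6 × 450 × 5 × 590 × 10⁻³ = 398.2 kN.
Governing: weld metal.

R_n/Ω ≈ 344 kN (weld metal governs)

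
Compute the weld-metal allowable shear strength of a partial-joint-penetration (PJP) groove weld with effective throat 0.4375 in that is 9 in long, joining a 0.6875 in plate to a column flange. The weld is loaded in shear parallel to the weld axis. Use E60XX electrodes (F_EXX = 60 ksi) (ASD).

R_n/Ω ≈ 70.9 kips

Effective throat (given) t_e = 0.4375 in.
A_we = 0.4375 × 9 = 3.938 in².
F_nw = 0.6 F_EXX = 36 ksi.
R_n/Ω = (36 × 3.938) / 2.0 = 70.88 kips.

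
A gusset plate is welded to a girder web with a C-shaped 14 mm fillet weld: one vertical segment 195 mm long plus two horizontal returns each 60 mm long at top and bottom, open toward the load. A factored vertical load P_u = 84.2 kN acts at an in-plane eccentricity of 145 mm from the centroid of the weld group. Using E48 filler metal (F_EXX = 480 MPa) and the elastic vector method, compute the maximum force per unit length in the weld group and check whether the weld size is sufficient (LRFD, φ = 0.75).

Total weld length L_w = 315 mm. Treat welds as unit-width lines.
Centroid: x̄ = 2×60×30 / 315 = 11.43 mm from the vertical weld.
Polar moment about centroid: J = I_x + I_y = [195³/12 + 2×60×97.5²] + [195×11.43² + 2(60³/12 + 60×18.57²)] = 1862000 mm³.
Direct shear f_v = P/L_w = 84.2×10³ / 315 = 267.3 N/mm (vertical).
Torsion M = P·e = 84.2×10³ × 145 = 12209000 N·mm.
Critical point at (x, y) = (48.57, 97.5) from centroid. f_tx = M·y/J = 639.5 N/mm; f_ty = M·x/J = 318.6 N/mm.
Resultant f_max = √[f_tx² + (f_v + f_ty)²] = √[639.5² + (267.3 + 318.6)²] = 867.3 N/mm.
Capacity per unit length: φr_n = 0.75 × 0.6 × 480 × (0.707 × 14) = 2138 N/mm.
867.3 ≤ 2138 → adequate.

f_max ≈ 867 N/mm; adequate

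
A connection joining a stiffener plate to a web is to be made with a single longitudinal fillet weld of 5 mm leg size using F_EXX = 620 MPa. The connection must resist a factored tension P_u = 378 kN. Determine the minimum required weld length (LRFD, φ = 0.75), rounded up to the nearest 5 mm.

L = 385 mm

Throat t_e = 0.707 × 5 = 3.535 mm.
φr_n = 0.75 × 0.6 × 620 × 3.535 × 10⁻³ = 0.9863 kN/mm.
L_req = P_u / φr_n = 378 / 0.9863 = 383.3 mm total.
Round up → use L = 385 mm.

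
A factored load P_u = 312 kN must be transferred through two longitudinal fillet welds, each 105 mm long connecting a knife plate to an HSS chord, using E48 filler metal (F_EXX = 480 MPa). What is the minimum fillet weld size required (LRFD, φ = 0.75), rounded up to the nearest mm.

w = 10 mm

Total weld length L = 210 mm.
Required throat t_e = P_u / (φ × 0.6 F_EXX × L) = 312 / (0.75 × 0.6 × 480 × 210 × 10⁻³) = 6.878 mm.
Required leg w = t_e / 0.707 = 9.729 mm → use 10 mm.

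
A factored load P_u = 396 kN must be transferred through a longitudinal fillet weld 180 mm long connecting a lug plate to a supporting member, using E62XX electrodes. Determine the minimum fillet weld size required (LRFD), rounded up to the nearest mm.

E62XX → F_EXX = 620 MPa.
Total weld length L = 180 mm.
Required throat t_e = P_u / (φ × 0.6 F_EXX × L) = 396 / (0.75 × 0.6 × 620 × 180 × 10⁻³) = 7.885 mm.
Required leg w = t_e / 0.707 = 11.15 mm → use 12 mm.

w = 12 mm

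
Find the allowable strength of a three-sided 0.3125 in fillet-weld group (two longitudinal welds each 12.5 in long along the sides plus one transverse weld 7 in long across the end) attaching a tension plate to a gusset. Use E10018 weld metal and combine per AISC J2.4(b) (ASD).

E100XX → F_EXX = 100 ksi.
t_e = 0.707 × 0.3125 = 0.2209 in.
R_nwl = 0.6 × 100 × 0.2209 × 25 = 331.4 kip (longitudinal, 2 welds).
R_nwt = 0.6 × 100 × 0.2209 × 7 = 92.79 kip (transverse, base value).
(i) R_nwl + R_nwt = 424.2 kip; (ii) 0.85 R_nwl + 1.5 R_nwt = 420.9 kip.
R_n = max = 424.2 kip [governs: (i)]; R_n/Ω = 212.1 kip.

R_n/Ω ≈ 212 kip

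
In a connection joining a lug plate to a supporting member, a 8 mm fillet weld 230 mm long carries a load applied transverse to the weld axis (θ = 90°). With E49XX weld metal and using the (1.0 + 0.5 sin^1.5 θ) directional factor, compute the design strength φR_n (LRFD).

φR_n ≈ 430 kN

E49XX → F_EXX = 490 MPa.
t_e = 0.707 × 8 = 5.656 mm; A_we = 5.656 × 230 = 1301 mm².
Directional factor: 1.0 + 0.5 sin^1.5(90°) = 1.5.
F_nw = 0.6 × 490 × 1.5 = 441 MPa.
φR_n = 0.75 × 441 × 1301 × 10⁻³ = 430.3 kN.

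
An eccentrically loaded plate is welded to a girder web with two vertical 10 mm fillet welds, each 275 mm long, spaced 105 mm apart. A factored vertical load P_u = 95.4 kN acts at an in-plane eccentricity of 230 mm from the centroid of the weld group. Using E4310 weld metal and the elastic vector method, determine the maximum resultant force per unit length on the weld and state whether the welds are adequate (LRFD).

f_max ≈ 728 N/mm; adequate

E43XX → F_EXX = 430 MPa.
Total weld length L_w = 550 mm. Treat welds as unit-width lines.
Polar moment about centroid: J = 2[d³/12 + d(b/2)²] = 2[275³/12 + 275×52.5²] = 4982000 mm³.
Direct shear f_v = P/L_w = 95.4×10³ / 550 = 173.5 N/mm (vertical).
Torsion M = P·e = 95.4×10³ × 230 = 21942000 N·mm.
Critical point at (x, y) = (52.5, 137.5) from centroid. f_tx = M·y/J = 605.6 N/mm; f_ty = M·x/J = 231.2 N/mm.
Resultant f_max = √[f_tx² + (f_v + f_ty)²] = √[605.6² + (173.5 + 231.2)²] = 728.3 N/mm.
Capacity per unit length: φr_n = 0.75 × 0.6 × 430 × (0.707 × 10) = 1368 N/mm.
728.3 ≤ 1368 → adequate.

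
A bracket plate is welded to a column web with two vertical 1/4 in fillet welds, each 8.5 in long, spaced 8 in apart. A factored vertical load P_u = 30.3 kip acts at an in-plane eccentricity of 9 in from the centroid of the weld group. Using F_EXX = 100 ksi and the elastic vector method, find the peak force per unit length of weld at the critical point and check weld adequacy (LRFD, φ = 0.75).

Total weld length L_w = 17 in. Treat welds as unit-width lines.
Polar moment about centroid: J = 2[d³/12 + d(b/2)²] = 2[8.5³/12 + 8.5×4²] = 374.4 in³.
Direct shear f_v = P/L_w = 30.3 / 17 = 1.782 kip/in (vertical).
Torsion M = P·e = 30.3 × 9 = 272.7 kip·in.
Critical point at (x, y) = (4, 4.25) from centroid. f_tx = M·y/J = 3.096 kip/in; f_ty = M·x/J = 2.914 kip/in.
Resultant f_max = √[f_tx² + (f_v + f_ty)²] = √[3.096² + (1.782 + 2.914)²] = 5.625 kip/in.
Capacity per unit length: φr_n = 0.75 × 0.6 × 100 × (0.707 × 0.25) = 7.954 kip/in.
5.625 ≤ 7.954 → adequate.

f_max ≈ 5.62 kip/in; adequate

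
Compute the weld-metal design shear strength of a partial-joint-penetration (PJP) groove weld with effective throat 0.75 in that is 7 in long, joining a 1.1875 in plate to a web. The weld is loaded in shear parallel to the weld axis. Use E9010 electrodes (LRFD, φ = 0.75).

φR_n ≈ 213 kip

E90XX → F_EXX = 90 ksi.
Effective throat (given) t_e = 0.75 in.
A_we = 0.75 × 7 = 5.25 in².
F_nw = 0.6 F_EXX = 54 ksi.
φR_n = 0.75 × 54 × 5.25 = 212.6 kip.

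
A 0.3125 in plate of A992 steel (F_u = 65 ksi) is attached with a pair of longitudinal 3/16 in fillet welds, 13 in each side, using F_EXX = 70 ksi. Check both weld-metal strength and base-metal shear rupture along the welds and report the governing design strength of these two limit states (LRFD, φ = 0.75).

φR_n ≈ 109 kips (weld metal governs)

t_e = 0.707 × 0.1875 = 0.1326 in; L = 26 in.
Weld metal: φR_n = 0.75 × 0.6 × 70 × 0.1326 × 26 = 108.6 kips.
Base metal (shear rupture): φR_n = 0.75 × 0.6 × 65 × 0.3125 × 26 = 237.7 kips.
Governing: weld metal.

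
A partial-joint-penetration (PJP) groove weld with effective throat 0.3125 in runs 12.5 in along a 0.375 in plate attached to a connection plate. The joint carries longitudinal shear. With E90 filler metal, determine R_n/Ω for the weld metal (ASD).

R_n/Ω ≈ 105 kips

E90XX → F_EXX = 90 ksi.
Effective throat (given) t_e = 0.3125 in.
A_we = 0.3125 × 12.5 = 3.906 in².
F_nw = 0.6 F_EXX = 54 ksi.
R_n/Ω = (54 × 3.906) / 2.0 = 105.5 kips.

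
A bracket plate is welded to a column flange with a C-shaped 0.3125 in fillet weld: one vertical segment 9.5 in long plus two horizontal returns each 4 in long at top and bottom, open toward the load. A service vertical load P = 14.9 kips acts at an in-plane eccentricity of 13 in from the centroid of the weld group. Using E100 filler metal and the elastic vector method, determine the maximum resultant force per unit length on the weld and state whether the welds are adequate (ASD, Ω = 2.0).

E100XX → F_EXX = 100 ksi.
Total weld length L_w = 17.5 in. Treat welds as unit-width lines.
Centroid: x̄ = 2×4×2 / 17.5 = 0.9143 in from the vertical weld.
Polar moment about centroid: J = I_x + I_y = [9.5³/12 + 2×4×4.75²] + [9.5×0.9143² + 2(4³/12 + 4×1.086²)] = 280 in³.
Direct shear f_v = P/L_w = 14.9 / 17.5 = 0.8514 kip/in (vertical).
Torsion M = P·e = 14.9 × 13 = 193.7 kip·in.
Critical point at (x, y) = (3.086, 4.75) from centroid. f_tx = M·y/J = 3.286 kip/in; f_ty = M·x/J = 2.135 kip/in.
Resultant f_max = √[f_tx² + (f_v + f_ty)²] = √[3.286² + (0.8514 + 2.135)²] = 4.44 kip/in.
Capacity per unit length: r_n/Ω = (1/2.0) × 0.6 × 100 × (0.707 × 0.3125) = 6.628 kip/in.
4.44 ≤ 6.628 → adequate.

f_max ≈ 4.44 kip/in; adequate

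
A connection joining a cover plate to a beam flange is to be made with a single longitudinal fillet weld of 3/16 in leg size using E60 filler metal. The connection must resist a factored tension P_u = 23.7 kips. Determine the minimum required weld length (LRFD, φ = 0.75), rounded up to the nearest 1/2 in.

L = 7 in

E60XX → F_EXX = 60 ksi.
Throat t_e = 0.707 × 0.1875 = 0.1326 in.
φr_n = 0.75 × 0.6 × 60 × 0.1326 = 3.579 kips/in.
L_req = P_u / φr_n = 23.7 / 3.579 = 6.622 in total.
Round up → use L = 7 in.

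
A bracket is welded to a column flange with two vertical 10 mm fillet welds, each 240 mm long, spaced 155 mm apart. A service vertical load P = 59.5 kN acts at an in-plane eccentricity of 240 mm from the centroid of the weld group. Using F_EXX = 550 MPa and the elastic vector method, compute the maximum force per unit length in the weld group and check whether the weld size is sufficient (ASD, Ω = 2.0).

f_max ≈ 472 N/mm; adequate

Total weld length L_w = 480 mm. Treat welds as unit-width lines.
Polar moment about centroid: J = 2[d³/12 + d(b/2)²] = 2[240³/12 + 240×77.5²] = 5187000 mm³.
Direct shear f_v = P/L_w = 59.5×10³ / 480 = 124 N/mm (vertical).
Torsion M = P·e = 59.5×10³ × 240 = 14280000 N·mm.
Critical point at (x, y) = (77.5, 120) from centroid. f_tx = M·y/J = 330.4 N/mm; f_ty = M·x/J = 213.4 N/mm.
Resultant f_max = √[f_tx² + (f_v + f_ty)²] = √[330.4² + (124 + 213.4)²] = 472.1 N/mm.
Capacity per unit length: r_n/Ω = (1/2.0) × 0.6 × 550 × (0.707 × 10) = 1167 N/mm.
472.1 ≤ 1167 → adequate.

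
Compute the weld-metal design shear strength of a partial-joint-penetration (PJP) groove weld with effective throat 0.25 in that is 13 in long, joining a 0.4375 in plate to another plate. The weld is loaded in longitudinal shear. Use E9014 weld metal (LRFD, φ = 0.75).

φR_n ≈ 132 kip

E90XX → F_EXX = 90 ksi.
Effective throat (given) t_e = 0.25 in.
A_we = 0.25 × 13 = 3.25 in².
F_nw = 0.6 F_EXX = 54 ksi.
φR_n = 0.75 × 54 × 3.25 = 131.6 kip.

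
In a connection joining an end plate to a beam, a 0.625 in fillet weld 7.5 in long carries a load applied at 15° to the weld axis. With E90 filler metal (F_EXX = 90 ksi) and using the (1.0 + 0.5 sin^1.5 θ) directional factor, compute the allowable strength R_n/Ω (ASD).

R_n/Ω ≈ 95.4 kips

t_e = 0.707 × 0.625 = 0.4419 in; A_we = 0.4419 × 7.5 = 3.314 in².
Directional factor: 1.0 + 0.5 sin^1.5(15°) = 1.066.
F_nw = 0.6 × 90 × 1.066 = 57.56 ksi.
R_n/Ω = (57.56 × 3.314) / 2.0 = 95.37 kips.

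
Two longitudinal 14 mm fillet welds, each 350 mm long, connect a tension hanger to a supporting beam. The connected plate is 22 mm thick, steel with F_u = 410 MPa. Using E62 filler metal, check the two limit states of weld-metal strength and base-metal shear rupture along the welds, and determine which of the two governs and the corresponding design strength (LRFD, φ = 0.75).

φR_n ≈ 1930 kN (weld metal governs)

E62XX → F_EXX = 620 MPa.
t_e = 0.707 × 14 = 9.898 mm; L = 700 mm.
Weld metal: φR_n = 0.75 × 0.6 × 620 × 9.898 × 700 × 10⁻³ = 1933 kN.
Base metal (shear rupture): φR_n = 0.75 × 0.6 × 410 × 22 × 700 × 10⁻³ = 2841 kN.
Governing: weld metal.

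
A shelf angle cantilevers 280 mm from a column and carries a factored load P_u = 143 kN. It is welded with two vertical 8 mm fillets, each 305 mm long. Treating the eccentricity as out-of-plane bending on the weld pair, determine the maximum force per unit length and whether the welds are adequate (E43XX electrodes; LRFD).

f_max ≈ 1310 N/mm; NOT adequate

E43XX → F_EXX = 430 MPa.
L_w = 2 × 305 = 610 mm; section modulus (unit throat) S = 2 × L²/6 = 31010 mm².
Direct shear f_v = P/L_w = 143×10³/610 = 234.4 N/mm.
Moment M = P × e = 143×10³ × 280 = 40040000 N·mm; bending f_b = M/S = 1291 N/mm.
f_max = √(f_v² + f_b²) = √(234.4² + 1291²) = 1312 N/mm.
φr_n = 0.75 × 0.6 × 430 × (0.707 × 8) = 1094 N/mm → NOT adequate.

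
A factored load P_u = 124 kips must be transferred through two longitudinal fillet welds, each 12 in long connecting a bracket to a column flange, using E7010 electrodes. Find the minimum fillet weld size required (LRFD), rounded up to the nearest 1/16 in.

E70XX → F_EXX = 70 ksi.
Total weld length L = 24 in.
Required throat t_e = P_u / (φ × 0.6 F_EXX × L) = 124 / (0.75 × 0.6 × 70 × 24) = 0.164 in.
Required leg w = t_e / 0.707 = 0.232 in → use 1/4 in.

w = 1/4 in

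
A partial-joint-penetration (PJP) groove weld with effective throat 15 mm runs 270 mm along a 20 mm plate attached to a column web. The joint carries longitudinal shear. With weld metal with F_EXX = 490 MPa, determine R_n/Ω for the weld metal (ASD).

R_n/Ω ≈ 595 kN

Effective throat (given) t_e = 15 mm.
A_we = 15 × 270 = 4050 mm².
F_nw = 0.6 F_EXX = 294 MPa.
R_n/Ω = (294 × 4050) / 2.0 × 10⁻³ = 595.4 kN.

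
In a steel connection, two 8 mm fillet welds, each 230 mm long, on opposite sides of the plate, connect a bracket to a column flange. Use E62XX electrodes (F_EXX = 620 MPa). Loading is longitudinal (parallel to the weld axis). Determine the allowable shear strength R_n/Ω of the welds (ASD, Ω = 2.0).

Effective throat t_e = 0.707 × 8 = 5.656 mm.
Total length L = 460 mm; A_we = 5.656 × 460 = 2602 mm².
F_nw = 0.6 F_EXX = 0.6 × 620 = 372 MPa.
R_n = 372 × 2602 × 10⁻³ = 967.9 kN; R_n/Ω = 967.9/2.0 = 483.9 kN.

R_n/Ω ≈ 484 kN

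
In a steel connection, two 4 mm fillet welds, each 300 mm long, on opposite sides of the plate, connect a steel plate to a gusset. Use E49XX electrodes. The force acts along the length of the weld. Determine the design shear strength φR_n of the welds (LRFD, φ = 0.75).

φR_n ≈ 374 kN

E49XX → F_EXX = 490 MPa.
Effective throat t_e = 0.707 × 4 = 2.828 mm.
Total length L = 600 mm; A_we = 2.828 × 600 = 1697 mm².
F_nw = 0.6 F_EXX = 0.6 × 490 = 294 MPa.
φR_n = 0.75 × 294 × 1697 × 10⁻³ = 374.1 kN.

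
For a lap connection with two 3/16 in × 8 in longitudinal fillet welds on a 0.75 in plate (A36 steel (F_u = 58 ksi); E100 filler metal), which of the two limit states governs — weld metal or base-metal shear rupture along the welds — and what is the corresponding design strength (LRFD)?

φR_n ≈ 95.4 kips (weld metal governs)

E100XX → F_EXX = 100 ksi.
t_e = 0.707 × 0.1875 = 0.1326 in; L = 16 in.
Weld metal: φR_n = 0.75 × 0.6 × 100 × 0.1326 × 16 = 95.45 kips.
Base metal (shear rupture): φR_n = 0.75 × 0.6 × 58 × 0.75 × 16 = 313.2 kips.
Governing: weld metal.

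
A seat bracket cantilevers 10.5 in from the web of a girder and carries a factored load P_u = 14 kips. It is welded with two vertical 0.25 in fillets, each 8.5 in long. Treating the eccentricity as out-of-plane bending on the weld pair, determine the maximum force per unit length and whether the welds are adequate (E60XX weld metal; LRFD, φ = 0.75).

f_max ≈ 6.16 kip/in; NOT adequate

E60XX → F_EXX = 60 ksi.
L_w = 2 × 8.5 = 17 in; section modulus (unit throat) S = 2 × L²/6 = 24.08 in².
Direct shear f_v = P/L_w = 14/17 = 0.8235 kip/in.
Moment M = P × e = 14 × 10.5 = 147 kip·in; bending f_b = M/S = 6.104 kip/in.
f_max = √(f_v² + f_b²) = √(0.8235² + 6.104²) = 6.159 kip/in.
φr_n = 0.75 × 0.6 × 60 × (0.707 × 0.25) = 4.772 kip/in → NOT adequate.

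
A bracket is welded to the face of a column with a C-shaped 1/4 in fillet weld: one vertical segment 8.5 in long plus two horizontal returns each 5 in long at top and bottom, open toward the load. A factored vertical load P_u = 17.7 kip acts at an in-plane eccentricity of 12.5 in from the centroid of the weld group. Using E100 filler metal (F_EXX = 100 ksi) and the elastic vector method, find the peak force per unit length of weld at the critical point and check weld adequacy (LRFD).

f_max ≈ 5.08 kip/in; adequate

Total weld length L_w = 18.5 in. Treat welds as unit-width lines.
Centroid: x̄ = 2×5×2.5 / 18.5 = 1.351 in from the vertical weld.
Polar moment about centroid: J = I_x + I_y = [8.5³/12 + 2×5×4.25²] + [8.5×1.351² + 2(5³/12 + 5×1.149²)] = 281.4 in³.
Direct shear f_v = P/L_w = 17.7 / 18.5 = 0.9568 kip/in (vertical).
Torsion M = P·e = 17.7 × 12.5 = 221.25 kip·in.
Critical point at (x, y) = (3.649, 4.25) from centroid. f_tx = M·y/J = 3.342 kip/in; f_ty = M·x/J = 2.869 kip/in.
Resultant f_max = √[f_tx² + (f_v + f_ty)²] = √[3.342² + (0.9568 + 2.869)²] = 5.08 kip/in.
Capacity per unit length: φr_n = 0.75 × 0.6 × 100 × (0.707 × 0.25) = 7.954 kip/in.
5.08 ≤ 7.954 → adequate.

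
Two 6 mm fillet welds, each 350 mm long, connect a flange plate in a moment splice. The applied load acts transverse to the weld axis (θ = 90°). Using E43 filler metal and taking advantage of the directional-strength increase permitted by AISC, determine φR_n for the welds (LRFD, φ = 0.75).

E43XX → F_EXX = 430 MPa.
t_e = 0.707 × 6 = 4.242 mm; A_we = 4.242 × 700 = 2969 mm².
Directional factor: 1.0 + 0.5 sin^1.5(90°) = 1.5.
F_nw = 0.6 × 430 × 1.5 = 387 MPa.
φR_n = 0.75 × 387 × 2969 × 10⁻³ = 861.9 kN.

φR_n ≈ 862 kN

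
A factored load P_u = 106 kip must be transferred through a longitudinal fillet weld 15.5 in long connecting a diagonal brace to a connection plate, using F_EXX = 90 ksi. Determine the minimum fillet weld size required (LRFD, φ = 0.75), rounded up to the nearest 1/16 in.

Total weld length L = 15.5 in.
Required throat t_e = P_u / (φ × 0.6 F_EXX × L) = 106 / (0.75 × 0.6 × 90 × 15.5) = 0.1689 in.
Required leg w = t_e / 0.707 = 0.2388 in → use 1/4 in.

w = 1/4 in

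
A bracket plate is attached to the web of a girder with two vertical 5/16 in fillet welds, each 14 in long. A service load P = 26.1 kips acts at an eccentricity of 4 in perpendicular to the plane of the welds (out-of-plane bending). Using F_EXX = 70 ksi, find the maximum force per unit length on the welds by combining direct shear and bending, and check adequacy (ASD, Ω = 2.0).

f_max ≈ 1.85 kip/in; adequate

L_w = 2 × 14 = 28 in; section modulus (unit throat) S = 2 × L²/6 = 65.33 in².
Direct shear f_v = P/L_w = 26.1/28 = 0.9321 kip/in.
Moment M = P × e = 26.1 × 4 = 104.4 kip·in; bending f_b = M/S = 1.598 kip/in.
f_max = √(f_v² + f_b²) = √(0.9321² + 1.598²) = 1.85 kip/in.
r_n/Ω = (1/2.0) × 0.6 × 70 × (0.707 × 0.3125) = 4.64 kip/in → adequate.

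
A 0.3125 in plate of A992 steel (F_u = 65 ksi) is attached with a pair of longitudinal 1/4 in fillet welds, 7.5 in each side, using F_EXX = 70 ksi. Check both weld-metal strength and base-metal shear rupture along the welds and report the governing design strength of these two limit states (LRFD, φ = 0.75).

φR_n ≈ 83.5 kip (weld metal governs)

t_e = 0.707 × 0.25 = 0.1767 in; L = 15 in.
Weld metal: φR_n = 0.75 × 0.6 × 70 × 0.1767 × 15 = 83.51 kip.
Base metal (shear rupture): φR_n = 0.75 × 0.6 × 65 × 0.3125 × 15 = 137.1 kip.
Governing: weld metal.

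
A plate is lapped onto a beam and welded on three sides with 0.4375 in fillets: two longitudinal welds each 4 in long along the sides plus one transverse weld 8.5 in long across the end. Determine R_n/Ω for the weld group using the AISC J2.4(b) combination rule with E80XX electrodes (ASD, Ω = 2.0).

R_n/Ω ≈ 145 kip

E80XX → F_EXX = 80 ksi.
t_e = 0.707 × 0.4375 = 0.3093 in.
R_nwl = 0.6 × 80 × 0.3093 × 8 = 118.8 kip (longitudinal, 2 welds).
R_nwt = 0.6 × 80 × 0.3093 × 8.5 = 126.2 kip (transverse, base value).
(i) R_nwl + R_nwt = 245 kip; (ii) 0.85 R_nwl + 1.5 R_nwt = 290.3 kip.
R_n = max = 290.3 kip [governs: (ii)]; R_n/Ω = 145.1 kip.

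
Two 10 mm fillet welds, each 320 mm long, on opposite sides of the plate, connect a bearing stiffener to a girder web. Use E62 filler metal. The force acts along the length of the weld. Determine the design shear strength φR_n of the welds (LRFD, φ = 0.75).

φR_n ≈ 1260 kN

E62XX → F_EXX = 620 MPa.
Effective throat t_e = 0.707 × 10 = 7.07 mm.
Total length L = 640 mm; A_we = 7.07 × 640 = 4525 mm².
F_nw = 0.6 F_EXX = 0.6 × 620 = 372 MPa.
φR_n = 0.75 × 372 × 4525 × 10⁻³ = 1262 kN.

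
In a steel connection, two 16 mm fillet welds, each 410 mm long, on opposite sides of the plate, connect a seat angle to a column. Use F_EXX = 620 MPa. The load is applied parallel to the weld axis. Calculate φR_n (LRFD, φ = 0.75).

Effective throat t_e = 0.707 × 16 = 11.31 mm.
Total length L = 820 mm; A_we = 11.31 × 820 = 9276 mm².
F_nw = 0.6 F_EXX = 0.6 × 620 = 372 MPa.
φR_n = 0.75 × 372 × 9276 × 10⁻³ = 2588 kN.

φR_n ≈ 2590 kN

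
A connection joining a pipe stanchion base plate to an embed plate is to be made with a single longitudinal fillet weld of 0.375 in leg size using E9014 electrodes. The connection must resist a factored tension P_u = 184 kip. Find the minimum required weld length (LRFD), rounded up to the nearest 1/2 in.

E90XX → F_EXX = 90 ksi.
Throat t_e = 0.707 × 0.375 = 0.2651 in.
φr_n = 0.75 × 0.6 × 90 × 0.2651 = 10.74 kip/in.
L_req = P_u / φr_n = 184 / 10.74 = 17.14 in total.
Round up → use L = 17.5 in.

L = 17.5 in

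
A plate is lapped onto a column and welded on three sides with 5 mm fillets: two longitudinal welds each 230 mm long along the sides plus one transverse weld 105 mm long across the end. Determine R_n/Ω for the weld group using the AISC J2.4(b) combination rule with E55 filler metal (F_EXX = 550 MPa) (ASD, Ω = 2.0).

t_e = 0.707 × 5 = 3.535 mm.
R_nwl = 0.6 × 550 × 3.535 × 460 × 10⁻³ = 536.6 kN (longitudinal, 2 welds).
R_nwt = 0.6 × 550 × 3.535 × 105 × 10⁻³ = 122.5 kN (transverse, base value).
(i) R_nwl + R_nwt = 659.1 kN; (ii) 0.85 R_nwl + 1.5 R_nwt = 639.9 kN.
R_n = max = 659.1 kN [governs: (i)]; R_n/Ω = 329.6 kN.

R_n/Ω ≈ 330 kN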